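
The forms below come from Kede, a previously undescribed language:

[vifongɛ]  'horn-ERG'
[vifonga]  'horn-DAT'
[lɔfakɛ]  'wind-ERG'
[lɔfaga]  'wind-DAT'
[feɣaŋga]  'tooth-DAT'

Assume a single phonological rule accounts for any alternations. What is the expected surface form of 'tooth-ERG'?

[feɣaŋgɛ]

The ERG suffix surfaces as [-gɛ] and [-kɛ], depending on the final segment of the stem.
The DAT suffix, which begins with [g], is invariant after every stem; so [g] is not altered by any rule here.
So the underlying form is /-kɛ/, and voiceless stops become voiced after a nasal.
After 'tooth', which ends in a nasal, the suffix surfaces as [-gɛ], giving [feɣaŋgɛ].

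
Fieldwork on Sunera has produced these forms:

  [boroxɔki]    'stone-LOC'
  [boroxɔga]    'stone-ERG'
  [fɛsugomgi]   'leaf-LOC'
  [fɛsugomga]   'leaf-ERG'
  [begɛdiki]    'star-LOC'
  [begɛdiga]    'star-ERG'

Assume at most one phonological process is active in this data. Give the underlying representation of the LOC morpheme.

The LOC morpheme has two allomorphs, [-gi] and [-ki].
By contrast the ERG suffix keeps its initial [g] throughout — that segment must be underlying.
The LOC suffix is therefore /-ki/ underlyingly, with post-nasal voicing: voiceless stops become voiced after a nasal.

/-ki/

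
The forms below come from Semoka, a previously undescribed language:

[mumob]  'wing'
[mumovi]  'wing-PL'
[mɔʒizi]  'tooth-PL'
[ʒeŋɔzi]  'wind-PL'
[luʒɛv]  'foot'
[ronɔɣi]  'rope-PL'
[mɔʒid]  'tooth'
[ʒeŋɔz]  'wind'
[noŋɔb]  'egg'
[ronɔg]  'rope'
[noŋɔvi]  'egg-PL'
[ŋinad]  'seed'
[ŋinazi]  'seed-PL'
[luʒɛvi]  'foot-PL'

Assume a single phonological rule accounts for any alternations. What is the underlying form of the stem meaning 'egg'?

The stem for 'egg' ends in [b] in [noŋɔb] but [v] in [noŋɔvi].
Compare 'foot', with invariant [v] in [luʒɛv] and [luʒɛvi]: an analysis with underlying /v/ and a rule producing [b] in isolation would wrongly predict alternation here too.
So /b/ is underlying, and a rule of intervocalic spirantization — voiced stops become fricatives between vowels — gives [v].
So 'egg' = /noŋɔb/.

/noŋɔb/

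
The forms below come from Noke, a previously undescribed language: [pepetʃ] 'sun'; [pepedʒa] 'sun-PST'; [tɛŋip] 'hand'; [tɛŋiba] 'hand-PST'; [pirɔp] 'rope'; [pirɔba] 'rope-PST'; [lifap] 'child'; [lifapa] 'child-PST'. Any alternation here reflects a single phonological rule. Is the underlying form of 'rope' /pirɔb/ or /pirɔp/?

/pirɔb/

'rope' shows [p] ~ [b] at the end of the stem ([pirɔp] vs [pirɔba]).
Compare 'child', with invariant [p] in [lifap] and [lifapa]: an analysis with underlying /p/ and a rule producing [b] before the PST suffix would wrongly predict alternation here too.
Therefore /b/ is basic and [p] is derived by word-final obstruent devoicing (voiced obstruents become voiceless word-finally).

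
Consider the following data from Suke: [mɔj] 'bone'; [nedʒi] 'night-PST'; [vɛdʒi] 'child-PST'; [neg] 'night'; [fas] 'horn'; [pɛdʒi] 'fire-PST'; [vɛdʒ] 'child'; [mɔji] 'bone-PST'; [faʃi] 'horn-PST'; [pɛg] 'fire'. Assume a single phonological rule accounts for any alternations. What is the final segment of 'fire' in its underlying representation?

/g/

The root 'fire' surfaces as [pɛdʒi] and [pɛg], with a stem-final [dʒ] ~ [g] alternation.
But 'child' keeps [dʒ] in both environments ([vɛdʒi], [vɛdʒ]), so there is no rule changing /dʒ/ to [g] in isolation.
The alternation reflects palatalization before a front vowel: /g/ and /s/ become palato-alveolar [dʒ] and [ʃ] before a front vowel. /g/ is underlying.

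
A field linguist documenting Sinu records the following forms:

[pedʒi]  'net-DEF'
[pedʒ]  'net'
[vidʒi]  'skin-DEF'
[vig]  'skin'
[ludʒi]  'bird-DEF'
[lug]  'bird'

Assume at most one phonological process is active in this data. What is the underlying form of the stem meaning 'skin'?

/vig/

The stem for 'skin' ends in [dʒ] in [vidʒi] but [g] in [vig].
The stem 'net' ([pedʒi], [pedʒ]) shows [dʒ] unchanged in both environments, so [dʒ] cannot be basic with [g] derived in isolation.
So /g/ is underlying, and a rule of palatalization before a front vowel — /g/ becomes palato-alveolar [dʒ] before a front vowel — gives [dʒ].
Hence 'skin' is /vig/ underlyingly.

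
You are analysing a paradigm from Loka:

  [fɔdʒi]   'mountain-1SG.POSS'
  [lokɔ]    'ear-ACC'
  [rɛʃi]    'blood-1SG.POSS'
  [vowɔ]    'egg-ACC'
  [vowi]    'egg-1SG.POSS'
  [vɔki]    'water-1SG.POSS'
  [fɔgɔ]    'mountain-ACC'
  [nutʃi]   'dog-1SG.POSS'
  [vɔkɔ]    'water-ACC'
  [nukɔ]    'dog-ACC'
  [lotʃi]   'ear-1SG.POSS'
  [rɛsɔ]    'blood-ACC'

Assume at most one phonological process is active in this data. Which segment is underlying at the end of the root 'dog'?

/tʃ/

In [nutʃi] and [nukɔ] the final segment of 'dog' alternates: [tʃ] ~ [k].
But 'water' keeps [k] in both environments ([vɔki], [vɔkɔ]), so there is no rule changing /k/ to [tʃ] before the 1SG.POSS suffix.
The underlying segment must be /tʃ/; palato-alveolar /tʃ/, /dʒ/ and /ʃ/ become [k], [g] and [s] when no front vowel follows, yielding [k] there.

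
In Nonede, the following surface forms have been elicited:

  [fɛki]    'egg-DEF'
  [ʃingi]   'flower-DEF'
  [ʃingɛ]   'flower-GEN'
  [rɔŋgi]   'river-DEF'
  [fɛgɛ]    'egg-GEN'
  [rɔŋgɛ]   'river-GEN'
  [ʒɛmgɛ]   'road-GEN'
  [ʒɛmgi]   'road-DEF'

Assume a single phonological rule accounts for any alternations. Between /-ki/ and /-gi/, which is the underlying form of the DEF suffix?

/-ki/

The DEF suffix surfaces as [-gi] and [-ki], depending on the final segment of the stem.
The GEN suffix, which begins with [g], is invariant after every stem; so [g] is not altered by any rule here.
So the underlying form is /-ki/, and voiceless stops become voiced after a nasal.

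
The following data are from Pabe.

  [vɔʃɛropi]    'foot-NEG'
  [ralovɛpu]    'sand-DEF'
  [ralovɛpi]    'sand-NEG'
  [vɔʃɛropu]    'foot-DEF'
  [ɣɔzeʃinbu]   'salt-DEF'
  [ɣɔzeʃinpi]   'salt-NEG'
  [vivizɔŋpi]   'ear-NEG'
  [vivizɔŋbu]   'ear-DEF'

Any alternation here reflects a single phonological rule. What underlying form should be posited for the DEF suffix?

/-bu/

The DEF suffix surfaces as [-bu] and [-pu], depending on the final segment of the stem.
The NEG suffix, which begins with [p], is invariant after every stem; so [p] is not altered by any rule here.
So the underlying form is /-bu/, and voiced stops become voiceless after a vowel.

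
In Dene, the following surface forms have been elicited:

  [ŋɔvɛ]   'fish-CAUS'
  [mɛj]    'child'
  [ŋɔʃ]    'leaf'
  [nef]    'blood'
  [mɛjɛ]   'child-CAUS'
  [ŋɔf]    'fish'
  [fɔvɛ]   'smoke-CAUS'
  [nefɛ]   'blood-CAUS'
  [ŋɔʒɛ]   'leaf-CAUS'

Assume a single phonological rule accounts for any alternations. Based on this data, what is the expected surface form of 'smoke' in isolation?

'fish' shows [v] ~ [f] at the end of the stem ([ŋɔvɛ] vs [ŋɔf]).
Compare 'blood', with invariant [f] in [nefɛ] and [nef]: an analysis with underlying /f/ and a rule producing [v] before the CAUS suffix would wrongly predict alternation here too.
The underlying segment must be /v/; voiced obstruents become voiceless word-finally, yielding [f] there.
The one attested form of 'smoke', [fɔvɛ], shows underlying /fɔv/. Applying the same rule word-finally gives [fɔf].

[fɔf]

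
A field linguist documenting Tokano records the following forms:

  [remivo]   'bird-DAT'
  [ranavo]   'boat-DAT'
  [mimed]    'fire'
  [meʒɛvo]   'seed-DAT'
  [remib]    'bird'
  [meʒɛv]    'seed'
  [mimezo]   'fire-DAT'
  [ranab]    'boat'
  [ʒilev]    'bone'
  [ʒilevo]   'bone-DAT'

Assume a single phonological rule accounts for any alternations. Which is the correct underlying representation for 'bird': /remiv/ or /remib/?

/remib/

The stem for 'bird' ends in [b] in [remib] but [v] in [remivo].
The stem 'seed' ([meʒɛv], [meʒɛvo]) shows [v] unchanged in both environments, so [v] cannot be basic with [b] derived in isolation.
So /b/ is underlying, and a rule of intervocalic spirantization — voiced stops become fricatives between vowels — gives [v].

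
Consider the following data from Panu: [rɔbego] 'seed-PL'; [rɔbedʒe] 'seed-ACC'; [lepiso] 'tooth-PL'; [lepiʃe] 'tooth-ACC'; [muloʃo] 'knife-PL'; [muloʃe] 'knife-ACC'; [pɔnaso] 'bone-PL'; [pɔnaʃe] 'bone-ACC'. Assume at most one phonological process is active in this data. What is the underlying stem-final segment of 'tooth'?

The root 'tooth' surfaces as [lepiso] and [lepiʃe], with a stem-final [s] ~ [ʃ] alternation.
Compare 'knife', with invariant [ʃ] in [muloʃo] and [muloʃe]: an analysis with underlying /ʃ/ and a rule producing [s] before the PL suffix would wrongly predict alternation here too.
The alternation reflects palatalization before a front vowel: /g/ and /s/ become palato-alveolar [dʒ] and [ʃ] before a front vowel. /s/ is underlying.

/s/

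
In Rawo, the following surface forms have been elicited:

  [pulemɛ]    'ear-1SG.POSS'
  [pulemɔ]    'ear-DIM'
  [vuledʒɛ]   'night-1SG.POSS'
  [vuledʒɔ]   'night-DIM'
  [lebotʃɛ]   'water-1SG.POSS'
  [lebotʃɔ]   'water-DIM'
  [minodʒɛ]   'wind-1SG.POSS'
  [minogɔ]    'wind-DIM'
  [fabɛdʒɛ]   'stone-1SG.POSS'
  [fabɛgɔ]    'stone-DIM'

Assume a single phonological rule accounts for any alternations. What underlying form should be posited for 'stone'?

/fabɛg/

The stem for 'stone' ends in [dʒ] in [fabɛdʒɛ] but [g] in [fabɛgɔ].
The stem 'night' ([vuledʒɛ], [vuledʒɔ]) shows [dʒ] unchanged in both environments, so [dʒ] cannot be basic with [g] derived before the DIM suffix.
The underlying segment must be /g/; /g/ becomes palato-alveolar [dʒ] before a front vowel, yielding [dʒ] there.
So 'stone' = /fabɛg/.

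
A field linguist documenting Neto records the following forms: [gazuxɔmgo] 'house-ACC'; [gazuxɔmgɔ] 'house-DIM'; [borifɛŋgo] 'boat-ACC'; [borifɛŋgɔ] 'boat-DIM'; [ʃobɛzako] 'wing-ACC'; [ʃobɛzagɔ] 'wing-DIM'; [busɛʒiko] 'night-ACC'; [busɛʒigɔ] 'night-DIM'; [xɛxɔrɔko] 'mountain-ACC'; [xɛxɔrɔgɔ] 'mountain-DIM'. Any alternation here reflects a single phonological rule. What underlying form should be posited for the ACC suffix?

The ACC suffix surfaces as [-go] and [-ko], depending on the final segment of the stem.
The DIM suffix, which begins with [g], is invariant after every stem; so [g] is not altered by any rule here.
So the underlying form is /-ko/, and voiceless stops become voiced after a nasal.

/-ko/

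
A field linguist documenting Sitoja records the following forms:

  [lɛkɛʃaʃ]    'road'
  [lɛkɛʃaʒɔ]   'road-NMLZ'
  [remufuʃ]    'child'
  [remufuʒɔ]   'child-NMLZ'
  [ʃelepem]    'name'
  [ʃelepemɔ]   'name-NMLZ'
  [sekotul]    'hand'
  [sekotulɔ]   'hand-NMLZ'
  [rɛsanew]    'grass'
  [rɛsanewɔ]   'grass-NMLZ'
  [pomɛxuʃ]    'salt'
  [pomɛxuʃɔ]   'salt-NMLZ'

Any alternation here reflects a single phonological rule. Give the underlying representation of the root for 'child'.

/remufuʒ/

The stem for 'child' ends in [ʃ] in [remufuʃ] but [ʒ] in [remufuʒɔ].
Compare 'salt', with invariant [ʃ] in [pomɛxuʃ] and [pomɛxuʃɔ]: an analysis with underlying /ʃ/ and a rule producing [ʒ] before the NMLZ suffix would wrongly predict alternation here too.
The underlying segment must be /ʒ/; voiced obstruents become voiceless word-finally, yielding [ʃ] there.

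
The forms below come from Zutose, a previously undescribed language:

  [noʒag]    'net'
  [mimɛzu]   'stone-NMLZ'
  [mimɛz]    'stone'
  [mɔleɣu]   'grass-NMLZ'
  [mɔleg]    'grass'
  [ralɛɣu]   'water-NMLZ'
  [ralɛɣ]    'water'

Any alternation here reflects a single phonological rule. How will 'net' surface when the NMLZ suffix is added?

The stem for 'grass' ends in [ɣ] in [mɔleɣu] but [g] in [mɔleg].
But 'water' keeps [ɣ] in both environments ([ralɛɣu], [ralɛɣ]), so there is no rule changing /ɣ/ to [g] in isolation.
The underlying segment must be /g/; voiced stops become fricatives between vowels, yielding [ɣ] there.
From [noʒag] the stem 'net' is /noʒag/; between vowels this yields [noʒaɣu].

[noʒaɣu]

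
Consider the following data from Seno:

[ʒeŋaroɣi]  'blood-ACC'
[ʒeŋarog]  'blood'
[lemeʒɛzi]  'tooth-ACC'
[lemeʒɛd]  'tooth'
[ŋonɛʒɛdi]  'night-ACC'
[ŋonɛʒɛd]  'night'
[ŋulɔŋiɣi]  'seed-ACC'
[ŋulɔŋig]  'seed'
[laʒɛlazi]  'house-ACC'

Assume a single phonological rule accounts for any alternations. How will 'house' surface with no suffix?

In [lemeʒɛzi] and [lemeʒɛd] the final segment of 'tooth' alternates: [z] ~ [d].
But 'night' keeps [d] in both environments ([ŋonɛʒɛdi], [ŋonɛʒɛd]), so there is no rule changing /d/ to [z] before the ACC suffix.
Therefore /z/ is basic and [d] is derived by word-final hardening (voiced fricatives become stops word-finally).
The one attested form of 'house', [laʒɛlazi], shows underlying /laʒɛlaz/. Applying the same rule word-finally gives [laʒɛlad].

[laʒɛlad]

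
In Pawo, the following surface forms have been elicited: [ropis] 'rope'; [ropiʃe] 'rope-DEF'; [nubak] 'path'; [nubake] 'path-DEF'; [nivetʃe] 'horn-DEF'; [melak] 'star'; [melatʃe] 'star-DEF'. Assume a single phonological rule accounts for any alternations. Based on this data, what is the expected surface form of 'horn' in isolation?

[nivek]

'star' shows [k] ~ [tʃ] at the end of the stem ([melak] vs [melatʃe]).
The stem 'path' ([nubak], [nubake]) shows [k] unchanged in both environments, so [k] cannot be basic with [tʃ] derived before the DEF suffix.
The alternation reflects depalatalization: palato-alveolar /tʃ/ and /ʃ/ become [k] and [s] when no front vowel follows. /tʃ/ is underlying.
The one attested form of 'horn', [nivetʃe], shows underlying /nivetʃ/. Applying the same rule when no front vowel follows gives [nivek].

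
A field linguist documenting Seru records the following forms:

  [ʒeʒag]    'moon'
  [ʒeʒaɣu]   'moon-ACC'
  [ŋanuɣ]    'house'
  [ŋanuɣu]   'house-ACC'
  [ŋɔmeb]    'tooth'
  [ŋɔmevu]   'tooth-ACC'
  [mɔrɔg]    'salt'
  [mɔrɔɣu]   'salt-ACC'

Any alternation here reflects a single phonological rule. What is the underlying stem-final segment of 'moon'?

/g/

The root 'moon' surfaces as [ʒeʒag] and [ʒeʒaɣu], with a stem-final [g] ~ [ɣ] alternation.
Compare 'house', with invariant [ɣ] in [ŋanuɣ] and [ŋanuɣu]: an analysis with underlying /ɣ/ and a rule producing [g] in isolation would wrongly predict alternation here too.
So /g/ is underlying, and a rule of intervocalic spirantization — voiced stops become fricatives between vowels — gives [ɣ].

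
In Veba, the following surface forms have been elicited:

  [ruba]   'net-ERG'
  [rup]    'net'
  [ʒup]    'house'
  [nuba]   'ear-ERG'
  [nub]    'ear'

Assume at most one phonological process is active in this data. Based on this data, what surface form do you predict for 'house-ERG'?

[ʒuba]

'net' shows [b] ~ [p] at the end of the stem ([ruba] vs [rup]).
If /b/ were underlying and a rule turned it into [p] in isolation, 'ear' would also alternate; but it has [b] in both [nuba] and [nub].
The alternation reflects intervocalic voicing: voiceless stops become voiced between vowels. /p/ is underlying.
The one attested form of 'house', [ʒup], shows underlying /ʒup/. Applying the same rule between vowels gives [ʒuba].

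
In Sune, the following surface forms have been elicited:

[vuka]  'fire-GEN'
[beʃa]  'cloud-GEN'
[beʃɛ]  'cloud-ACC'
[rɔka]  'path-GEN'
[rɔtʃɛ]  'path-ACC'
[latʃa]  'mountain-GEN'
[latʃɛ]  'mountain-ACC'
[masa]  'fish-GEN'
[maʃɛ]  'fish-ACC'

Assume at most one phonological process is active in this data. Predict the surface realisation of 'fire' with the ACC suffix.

The stem for 'path' ends in [k] in [rɔka] but [tʃ] in [rɔtʃɛ].
Compare 'mountain', with invariant [tʃ] in [latʃa] and [latʃɛ]: an analysis with underlying /tʃ/ and a rule producing [k] before the GEN suffix would wrongly predict alternation here too.
Therefore /k/ is basic and [tʃ] is derived by palatalization before a front vowel (/k/ and /s/ become palato-alveolar [tʃ] and [ʃ] before a front vowel).
The one attested form of 'fire', [vuka], shows underlying /vuk/. Applying the same rule before a front vowel gives [vutʃɛ].

[vutʃɛ]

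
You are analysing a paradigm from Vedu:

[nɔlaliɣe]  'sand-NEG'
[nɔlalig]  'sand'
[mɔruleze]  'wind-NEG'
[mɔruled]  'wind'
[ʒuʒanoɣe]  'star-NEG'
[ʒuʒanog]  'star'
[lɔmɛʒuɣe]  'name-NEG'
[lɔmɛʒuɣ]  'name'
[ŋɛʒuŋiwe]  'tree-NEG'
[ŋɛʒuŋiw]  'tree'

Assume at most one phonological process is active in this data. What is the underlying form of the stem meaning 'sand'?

The stem for 'sand' ends in [ɣ] in [nɔlaliɣe] but [g] in [nɔlalig].
But 'name' keeps [ɣ] in both environments ([lɔmɛʒuɣe], [lɔmɛʒuɣ]), so there is no rule changing /ɣ/ to [g] in isolation.
Therefore /g/ is basic and [ɣ] is derived by intervocalic spirantization (voiced stops become fricatives between vowels).
Hence 'sand' is /nɔlalig/ underlyingly.

/nɔlalig/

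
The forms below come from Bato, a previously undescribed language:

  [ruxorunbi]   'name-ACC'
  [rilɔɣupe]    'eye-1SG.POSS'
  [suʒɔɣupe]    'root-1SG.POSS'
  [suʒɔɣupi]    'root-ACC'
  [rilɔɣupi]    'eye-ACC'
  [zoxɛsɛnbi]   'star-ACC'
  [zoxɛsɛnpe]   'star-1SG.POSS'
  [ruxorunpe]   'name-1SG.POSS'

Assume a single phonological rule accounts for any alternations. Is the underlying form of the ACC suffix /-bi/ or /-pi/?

The ACC morpheme has two allomorphs, [-bi] and [-pi].
The 1SG.POSS suffix, which begins with [p], is invariant after every stem; so [p] is not altered by any rule here.
The ACC suffix is therefore /-bi/ underlyingly, with post-vocalic devoicing: voiced stops become voiceless after a vowel.

/-bi/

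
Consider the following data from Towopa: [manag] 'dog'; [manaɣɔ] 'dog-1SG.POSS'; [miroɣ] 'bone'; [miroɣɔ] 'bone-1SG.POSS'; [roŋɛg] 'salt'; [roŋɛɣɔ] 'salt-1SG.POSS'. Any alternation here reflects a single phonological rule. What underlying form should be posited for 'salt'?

/roŋɛg/

The root 'salt' surfaces as [roŋɛg] and [roŋɛɣɔ], with a stem-final [g] ~ [ɣ] alternation.
But 'bone' keeps [ɣ] in both environments ([miroɣ], [miroɣɔ]), so there is no rule changing /ɣ/ to [g] in isolation.
The alternation reflects intervocalic spirantization: voiced stops become fricatives between vowels. /g/ is underlying.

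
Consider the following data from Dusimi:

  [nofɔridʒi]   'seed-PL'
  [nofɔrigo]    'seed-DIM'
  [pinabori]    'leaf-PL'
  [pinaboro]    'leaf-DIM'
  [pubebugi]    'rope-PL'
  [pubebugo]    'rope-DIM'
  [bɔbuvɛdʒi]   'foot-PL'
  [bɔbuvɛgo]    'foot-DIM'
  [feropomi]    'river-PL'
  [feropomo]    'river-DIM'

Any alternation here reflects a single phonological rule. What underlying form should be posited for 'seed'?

The stem for 'seed' ends in [dʒ] in [nofɔridʒi] but [g] in [nofɔrigo].
But 'rope' keeps [g] in both environments ([pubebugi], [pubebugo]), so there is no rule changing /g/ to [dʒ] before the PL suffix.
The alternation reflects depalatalization: palato-alveolar /dʒ/ becomes [g] when no front vowel follows. /dʒ/ is underlying.
The underlying form of 'seed' is therefore /nofɔridʒ/.

/nofɔridʒ/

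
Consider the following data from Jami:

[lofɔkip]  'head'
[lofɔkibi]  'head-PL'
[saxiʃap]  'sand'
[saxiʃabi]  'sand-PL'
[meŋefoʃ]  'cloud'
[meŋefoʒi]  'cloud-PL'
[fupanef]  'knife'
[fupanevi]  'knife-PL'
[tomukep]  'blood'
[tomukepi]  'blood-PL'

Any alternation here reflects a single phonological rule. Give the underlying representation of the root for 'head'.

/lofɔkib/

In [lofɔkip] and [lofɔkibi] the final segment of 'head' alternates: [p] ~ [b].
Compare 'blood', with invariant [p] in [tomukep] and [tomukepi]: an analysis with underlying /p/ and a rule producing [b] before the PL suffix would wrongly predict alternation here too.
Therefore /b/ is basic and [p] is derived by word-final obstruent devoicing (voiced obstruents become voiceless word-finally).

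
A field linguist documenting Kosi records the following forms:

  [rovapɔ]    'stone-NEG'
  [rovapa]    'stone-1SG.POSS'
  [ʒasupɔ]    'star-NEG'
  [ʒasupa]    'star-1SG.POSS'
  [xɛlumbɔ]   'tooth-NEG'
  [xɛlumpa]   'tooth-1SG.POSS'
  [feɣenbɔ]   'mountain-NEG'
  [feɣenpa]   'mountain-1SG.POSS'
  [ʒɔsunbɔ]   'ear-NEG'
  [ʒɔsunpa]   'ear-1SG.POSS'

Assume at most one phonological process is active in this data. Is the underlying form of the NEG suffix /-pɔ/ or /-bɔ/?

The NEG morpheme has two allomorphs, [-bɔ] and [-pɔ].
The 1SG.POSS suffix, which begins with [p], is invariant after every stem; so [p] is not altered by any rule here.
The NEG suffix is therefore /-bɔ/ underlyingly, with post-vocalic devoicing: voiced stops become voiceless after a vowel.

/-bɔ/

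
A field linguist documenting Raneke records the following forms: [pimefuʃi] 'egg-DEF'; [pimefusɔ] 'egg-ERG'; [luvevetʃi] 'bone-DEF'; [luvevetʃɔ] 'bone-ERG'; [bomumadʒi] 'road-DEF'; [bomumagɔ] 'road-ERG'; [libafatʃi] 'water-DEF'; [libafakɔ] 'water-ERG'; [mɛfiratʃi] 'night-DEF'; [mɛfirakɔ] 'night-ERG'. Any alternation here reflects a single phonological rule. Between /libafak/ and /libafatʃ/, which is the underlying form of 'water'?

/libafak/

In [libafatʃi] and [libafakɔ] the final segment of 'water' alternates: [tʃ] ~ [k].
Compare 'bone', with invariant [tʃ] in [luvevetʃi] and [luvevetʃɔ]: an analysis with underlying /tʃ/ and a rule producing [k] before the ERG suffix would wrongly predict alternation here too.
So /k/ is underlying, and a rule of palatalization before a front vowel — /k/, /g/ and /s/ become palato-alveolar [tʃ], [dʒ] and [ʃ] before a front vowel — gives [tʃ].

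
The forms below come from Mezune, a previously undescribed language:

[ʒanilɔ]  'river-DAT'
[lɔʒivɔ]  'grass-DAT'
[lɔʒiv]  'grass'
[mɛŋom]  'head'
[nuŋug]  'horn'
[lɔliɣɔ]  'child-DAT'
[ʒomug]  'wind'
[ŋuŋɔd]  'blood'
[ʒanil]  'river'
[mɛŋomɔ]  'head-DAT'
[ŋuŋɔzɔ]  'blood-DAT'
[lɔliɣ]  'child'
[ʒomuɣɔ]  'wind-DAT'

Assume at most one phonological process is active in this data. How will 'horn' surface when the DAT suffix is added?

[nuŋuɣɔ]

In [ʒomuɣɔ] and [ʒomug] the final segment of 'wind' alternates: [ɣ] ~ [g].
Compare 'child', with invariant [ɣ] in [lɔliɣɔ] and [lɔliɣ]: an analysis with underlying /ɣ/ and a rule producing [g] in isolation would wrongly predict alternation here too.
So /g/ is underlying, and a rule of intervocalic spirantization — voiced stops become fricatives between vowels — gives [ɣ].
From [nuŋug] the stem 'horn' is /nuŋug/; between vowels this yields [nuŋuɣɔ].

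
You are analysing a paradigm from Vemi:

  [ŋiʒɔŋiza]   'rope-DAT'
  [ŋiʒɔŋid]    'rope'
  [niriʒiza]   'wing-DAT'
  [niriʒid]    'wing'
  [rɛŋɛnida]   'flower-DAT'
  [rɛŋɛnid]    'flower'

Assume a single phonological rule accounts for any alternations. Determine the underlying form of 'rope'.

'rope' shows [z] ~ [d] at the end of the stem ([ŋiʒɔŋiza] vs [ŋiʒɔŋid]).
Compare 'flower', with invariant [d] in [rɛŋɛnida] and [rɛŋɛnid]: an analysis with underlying /d/ and a rule producing [z] before the DAT suffix would wrongly predict alternation here too.
The underlying segment must be /z/; voiced fricatives become stops word-finally, yielding [d] there.

/ŋiʒɔŋiz/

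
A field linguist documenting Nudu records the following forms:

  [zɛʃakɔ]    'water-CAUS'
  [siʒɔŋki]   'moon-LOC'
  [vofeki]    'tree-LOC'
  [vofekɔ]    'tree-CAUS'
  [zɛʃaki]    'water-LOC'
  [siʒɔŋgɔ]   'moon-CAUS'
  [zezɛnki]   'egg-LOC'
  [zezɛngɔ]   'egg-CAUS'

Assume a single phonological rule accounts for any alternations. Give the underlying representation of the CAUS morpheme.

/-gɔ/

The CAUS suffix surfaces as [-gɔ] and [-kɔ], depending on the final segment of the stem.
The LOC suffix, which begins with [k], is invariant after every stem; so [k] is not altered by any rule here.
The CAUS suffix is therefore /-gɔ/ underlyingly, with post-vocalic devoicing: voiced stops become voiceless after a vowel.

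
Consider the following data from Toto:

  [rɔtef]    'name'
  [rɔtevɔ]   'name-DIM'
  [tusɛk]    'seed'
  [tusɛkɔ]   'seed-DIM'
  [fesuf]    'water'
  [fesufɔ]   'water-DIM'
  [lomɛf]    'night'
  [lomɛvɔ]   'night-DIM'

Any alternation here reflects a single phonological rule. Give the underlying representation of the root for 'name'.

In [rɔtef] and [rɔtevɔ] the final segment of 'name' alternates: [f] ~ [v].
If /f/ were underlying and a rule turned it into [v] before the DIM suffix, 'water' would also alternate; but it has [f] in both [fesuf] and [fesufɔ].
Therefore /v/ is basic and [f] is derived by word-final obstruent devoicing (voiced obstruents become voiceless word-finally).
Hence 'name' is /rɔtev/ underlyingly.

/rɔtev/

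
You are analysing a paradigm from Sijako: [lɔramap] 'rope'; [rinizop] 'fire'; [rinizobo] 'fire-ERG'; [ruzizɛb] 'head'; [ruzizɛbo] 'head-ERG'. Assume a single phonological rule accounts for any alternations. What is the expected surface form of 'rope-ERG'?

The stem for 'fire' ends in [p] in [rinizop] but [b] in [rinizobo].
But 'head' keeps [b] in both environments ([ruzizɛb], [ruzizɛbo]), so there is no rule changing /b/ to [p] in isolation.
Therefore /p/ is basic and [b] is derived by intervocalic voicing (voiceless stops become voiced between vowels).
The one attested form of 'rope', [lɔramap], shows underlying /lɔramap/. Applying the same rule between vowels gives [lɔramabo].

[lɔramabo]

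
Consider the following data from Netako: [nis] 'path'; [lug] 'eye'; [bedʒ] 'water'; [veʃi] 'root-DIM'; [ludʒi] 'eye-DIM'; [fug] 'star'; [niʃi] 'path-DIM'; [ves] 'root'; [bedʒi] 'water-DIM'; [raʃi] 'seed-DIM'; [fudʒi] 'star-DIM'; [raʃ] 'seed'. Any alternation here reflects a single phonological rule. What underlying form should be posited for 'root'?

/ves/

'root' shows [s] ~ [ʃ] at the end of the stem ([ves] vs [veʃi]).
But 'seed' keeps [ʃ] in both environments ([raʃ], [raʃi]), so there is no rule changing /ʃ/ to [s] in isolation.
The underlying segment must be /s/; /g/ and /s/ become palato-alveolar [dʒ] and [ʃ] before a front vowel, yielding [ʃ] there.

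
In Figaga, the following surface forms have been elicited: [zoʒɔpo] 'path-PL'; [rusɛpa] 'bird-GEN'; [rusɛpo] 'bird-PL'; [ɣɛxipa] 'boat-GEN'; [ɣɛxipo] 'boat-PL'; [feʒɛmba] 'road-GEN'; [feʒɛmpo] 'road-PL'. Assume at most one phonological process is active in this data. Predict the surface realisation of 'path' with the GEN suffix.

[zoʒɔpa]

The GEN morpheme has two allomorphs, [-ba] and [-pa].
By contrast the PL suffix keeps its initial [p] throughout — that segment must be underlying.
The GEN suffix is therefore /-ba/ underlyingly, with post-vocalic devoicing: voiced stops become voiceless after a vowel.
After 'path', which ends in a vowel, the suffix surfaces as [-pa], giving [zoʒɔpa].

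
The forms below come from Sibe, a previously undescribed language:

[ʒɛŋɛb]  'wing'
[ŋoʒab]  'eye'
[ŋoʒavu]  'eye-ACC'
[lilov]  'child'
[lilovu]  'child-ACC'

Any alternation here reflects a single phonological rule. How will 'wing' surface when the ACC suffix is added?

In [ŋoʒab] and [ŋoʒavu] the final segment of 'eye' alternates: [b] ~ [v].
If /v/ were underlying and a rule turned it into [b] in isolation, 'child' would also alternate; but it has [v] in both [lilov] and [lilovu].
So /b/ is underlying, and a rule of intervocalic spirantization — voiced stops become fricatives between vowels — gives [v].
From [ʒɛŋɛb] the stem 'wing' is /ʒɛŋɛb/; between vowels this yields [ʒɛŋɛvu].

[ʒɛŋɛvu]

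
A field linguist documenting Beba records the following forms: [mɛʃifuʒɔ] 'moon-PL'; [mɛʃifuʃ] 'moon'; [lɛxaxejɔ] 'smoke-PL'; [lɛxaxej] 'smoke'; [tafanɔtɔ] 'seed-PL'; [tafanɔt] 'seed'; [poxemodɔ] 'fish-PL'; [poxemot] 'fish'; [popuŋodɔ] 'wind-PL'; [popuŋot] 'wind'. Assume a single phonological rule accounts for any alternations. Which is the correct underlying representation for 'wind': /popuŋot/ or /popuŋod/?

In [popuŋodɔ] and [popuŋot] the final segment of 'wind' alternates: [d] ~ [t].
But 'seed' keeps [t] in both environments ([tafanɔtɔ], [tafanɔt]), so there is no rule changing /t/ to [d] before the PL suffix.
So /d/ is underlying, and a rule of word-final obstruent devoicing — voiced obstruents become voiceless word-finally — gives [t].

/popuŋod/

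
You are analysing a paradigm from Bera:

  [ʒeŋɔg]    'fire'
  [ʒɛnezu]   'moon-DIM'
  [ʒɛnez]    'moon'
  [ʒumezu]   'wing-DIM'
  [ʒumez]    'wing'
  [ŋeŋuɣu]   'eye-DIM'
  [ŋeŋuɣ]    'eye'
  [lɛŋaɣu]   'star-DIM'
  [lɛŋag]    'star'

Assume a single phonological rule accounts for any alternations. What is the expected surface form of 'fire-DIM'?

The stem for 'star' ends in [ɣ] in [lɛŋaɣu] but [g] in [lɛŋag].
Compare 'eye', with invariant [ɣ] in [ŋeŋuɣu] and [ŋeŋuɣ]: an analysis with underlying /ɣ/ and a rule producing [g] in isolation would wrongly predict alternation here too.
So /g/ is underlying, and a rule of intervocalic spirantization — voiced stops become fricatives between vowels — gives [ɣ].
The one attested form of 'fire', [ʒeŋɔg], shows underlying /ʒeŋɔg/. Applying the same rule between vowels gives [ʒeŋɔɣu].

[ʒeŋɔɣu]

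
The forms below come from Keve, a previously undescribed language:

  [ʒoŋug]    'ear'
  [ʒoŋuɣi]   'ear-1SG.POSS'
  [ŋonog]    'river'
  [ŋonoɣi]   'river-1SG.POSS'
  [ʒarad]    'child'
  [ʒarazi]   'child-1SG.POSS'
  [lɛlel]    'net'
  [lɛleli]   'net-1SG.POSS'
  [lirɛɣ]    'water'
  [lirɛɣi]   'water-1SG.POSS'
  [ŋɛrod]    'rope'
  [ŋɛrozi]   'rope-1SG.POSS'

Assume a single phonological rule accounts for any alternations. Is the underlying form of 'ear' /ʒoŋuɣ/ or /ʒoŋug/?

In [ʒoŋug] and [ʒoŋuɣi] the final segment of 'ear' alternates: [g] ~ [ɣ].
Compare 'water', with invariant [ɣ] in [lirɛɣ] and [lirɛɣi]: an analysis with underlying /ɣ/ and a rule producing [g] in isolation would wrongly predict alternation here too.
The underlying segment must be /g/; voiced stops become fricatives between vowels, yielding [ɣ] there.

/ʒoŋug/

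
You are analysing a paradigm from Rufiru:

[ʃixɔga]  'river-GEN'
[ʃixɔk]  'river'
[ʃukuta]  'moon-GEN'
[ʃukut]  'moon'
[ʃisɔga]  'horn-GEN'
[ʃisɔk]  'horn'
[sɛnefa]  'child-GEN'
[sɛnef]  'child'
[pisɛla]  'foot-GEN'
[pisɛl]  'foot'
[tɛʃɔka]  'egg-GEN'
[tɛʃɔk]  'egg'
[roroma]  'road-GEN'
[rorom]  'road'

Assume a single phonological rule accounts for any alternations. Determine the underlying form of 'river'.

'river' shows [g] ~ [k] at the end of the stem ([ʃixɔga] vs [ʃixɔk]).
Compare 'egg', with invariant [k] in [tɛʃɔka] and [tɛʃɔk]: an analysis with underlying /k/ and a rule producing [g] before the GEN suffix would wrongly predict alternation here too.
The alternation reflects word-final obstruent devoicing: voiced obstruents become voiceless word-finally. /g/ is underlying.
So 'river' = /ʃixɔg/.

/ʃixɔg/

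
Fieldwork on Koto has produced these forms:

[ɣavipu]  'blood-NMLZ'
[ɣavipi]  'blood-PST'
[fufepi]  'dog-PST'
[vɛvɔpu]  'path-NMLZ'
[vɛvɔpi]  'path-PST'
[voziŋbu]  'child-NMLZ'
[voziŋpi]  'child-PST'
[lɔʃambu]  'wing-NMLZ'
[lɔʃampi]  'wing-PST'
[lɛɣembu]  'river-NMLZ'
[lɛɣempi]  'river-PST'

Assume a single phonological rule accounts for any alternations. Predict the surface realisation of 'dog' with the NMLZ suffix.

[fufepu]

The NMLZ morpheme has two allomorphs, [-bu] and [-pu].
The PST suffix, which begins with [p], is invariant after every stem; so [p] is not altered by any rule here.
So the underlying form is /-bu/, and voiced stops become voiceless after a vowel.
After 'dog', which ends in a vowel, the suffix surfaces as [-pu], giving [fufepu].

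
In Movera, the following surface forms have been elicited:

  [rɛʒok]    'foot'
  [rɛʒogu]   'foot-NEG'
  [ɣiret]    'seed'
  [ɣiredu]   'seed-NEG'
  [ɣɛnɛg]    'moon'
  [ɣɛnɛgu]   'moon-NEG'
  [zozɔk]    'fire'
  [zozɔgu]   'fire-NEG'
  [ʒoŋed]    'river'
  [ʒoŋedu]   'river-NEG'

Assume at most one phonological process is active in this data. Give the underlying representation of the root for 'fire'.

/zozɔk/

In [zozɔk] and [zozɔgu] the final segment of 'fire' alternates: [k] ~ [g].
But 'moon' keeps [g] in both environments ([ɣɛnɛg], [ɣɛnɛgu]), so there is no rule changing /g/ to [k] in isolation.
The underlying segment must be /k/; voiceless stops become voiced between vowels, yielding [g] there.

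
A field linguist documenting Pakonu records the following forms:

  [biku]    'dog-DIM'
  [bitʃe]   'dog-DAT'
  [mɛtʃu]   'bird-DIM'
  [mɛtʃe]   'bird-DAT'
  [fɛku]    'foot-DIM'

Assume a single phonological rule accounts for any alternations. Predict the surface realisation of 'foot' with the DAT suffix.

The stem for 'dog' ends in [k] in [biku] but [tʃ] in [bitʃe].
If /tʃ/ were underlying and a rule turned it into [k] before the DIM suffix, 'bird' would also alternate; but it has [tʃ] in both [mɛtʃu] and [mɛtʃe].
Therefore /k/ is basic and [tʃ] is derived by palatalization before a front vowel (/k/ becomes palato-alveolar [tʃ] before a front vowel).
The one attested form of 'foot', [fɛku], shows underlying /fɛk/. Applying the same rule before a front vowel gives [fɛtʃe].

[fɛtʃe]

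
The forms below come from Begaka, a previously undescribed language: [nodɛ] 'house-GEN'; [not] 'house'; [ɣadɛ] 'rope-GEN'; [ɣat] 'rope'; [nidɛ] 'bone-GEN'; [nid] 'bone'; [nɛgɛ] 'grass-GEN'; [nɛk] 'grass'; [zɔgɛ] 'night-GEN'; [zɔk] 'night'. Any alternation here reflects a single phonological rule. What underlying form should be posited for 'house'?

/not/

The stem for 'house' ends in [d] in [nodɛ] but [t] in [not].
Compare 'bone', with invariant [d] in [nidɛ] and [nid]: an analysis with underlying /d/ and a rule producing [t] in isolation would wrongly predict alternation here too.
Therefore /t/ is basic and [d] is derived by intervocalic voicing (voiceless stops become voiced between vowels).
The underlying form of 'house' is therefore /not/.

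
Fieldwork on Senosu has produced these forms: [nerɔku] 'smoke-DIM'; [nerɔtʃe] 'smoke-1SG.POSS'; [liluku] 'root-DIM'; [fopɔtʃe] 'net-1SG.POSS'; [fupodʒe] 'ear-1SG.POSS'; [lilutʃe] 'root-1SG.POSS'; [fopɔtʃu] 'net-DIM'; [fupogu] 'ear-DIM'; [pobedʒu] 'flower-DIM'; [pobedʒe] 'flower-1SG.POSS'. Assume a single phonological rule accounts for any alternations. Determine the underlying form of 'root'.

'root' shows [k] ~ [tʃ] at the end of the stem ([liluku] vs [lilutʃe]).
But 'net' keeps [tʃ] in both environments ([fopɔtʃu], [fopɔtʃe]), so there is no rule changing /tʃ/ to [k] before the DIM suffix.
Therefore /k/ is basic and [tʃ] is derived by palatalization before a front vowel (/k/ and /g/ become palato-alveolar [tʃ] and [dʒ] before a front vowel).

/liluk/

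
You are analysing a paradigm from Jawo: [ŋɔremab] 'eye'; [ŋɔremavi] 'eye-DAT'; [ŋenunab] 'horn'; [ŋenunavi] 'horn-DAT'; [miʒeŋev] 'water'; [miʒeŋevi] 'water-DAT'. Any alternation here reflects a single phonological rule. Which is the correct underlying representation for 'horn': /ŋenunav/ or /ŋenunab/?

In [ŋenunab] and [ŋenunavi] the final segment of 'horn' alternates: [b] ~ [v].
If /v/ were underlying and a rule turned it into [b] in isolation, 'water' would also alternate; but it has [v] in both [miʒeŋev] and [miʒeŋevi].
The alternation reflects intervocalic spirantization: voiced stops become fricatives between vowels. /b/ is underlying.

/ŋenunab/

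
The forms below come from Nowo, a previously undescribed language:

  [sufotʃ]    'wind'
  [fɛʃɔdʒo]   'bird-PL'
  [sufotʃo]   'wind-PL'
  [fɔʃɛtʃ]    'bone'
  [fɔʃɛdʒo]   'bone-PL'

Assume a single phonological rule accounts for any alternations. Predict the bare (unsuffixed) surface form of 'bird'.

[fɛʃɔtʃ]

The stem for 'bone' ends in [dʒ] in [fɔʃɛdʒo] but [tʃ] in [fɔʃɛtʃ].
If /tʃ/ were underlying and a rule turned it into [dʒ] before the PL suffix, 'wind' would also alternate; but it has [tʃ] in both [sufotʃo] and [sufotʃ].
The alternation reflects word-final obstruent devoicing: voiced obstruents become voiceless word-finally. /dʒ/ is underlying.
From [fɛʃɔdʒo] the stem 'bird' is /fɛʃɔdʒ/; word-finally this yields [fɛʃɔtʃ].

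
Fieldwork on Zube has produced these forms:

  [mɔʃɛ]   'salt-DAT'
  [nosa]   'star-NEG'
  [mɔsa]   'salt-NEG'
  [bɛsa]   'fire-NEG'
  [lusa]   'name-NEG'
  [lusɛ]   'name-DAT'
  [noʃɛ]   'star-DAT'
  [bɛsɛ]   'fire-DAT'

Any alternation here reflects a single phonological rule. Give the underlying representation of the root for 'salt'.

The stem for 'salt' ends in [s] in [mɔsa] but [ʃ] in [mɔʃɛ].
But 'name' keeps [s] in both environments ([lusa], [lusɛ]), so there is no rule changing /s/ to [ʃ] before the DAT suffix.
The alternation reflects depalatalization: palato-alveolar /ʃ/ becomes [s] when no front vowel follows. /ʃ/ is underlying.

/mɔʃ/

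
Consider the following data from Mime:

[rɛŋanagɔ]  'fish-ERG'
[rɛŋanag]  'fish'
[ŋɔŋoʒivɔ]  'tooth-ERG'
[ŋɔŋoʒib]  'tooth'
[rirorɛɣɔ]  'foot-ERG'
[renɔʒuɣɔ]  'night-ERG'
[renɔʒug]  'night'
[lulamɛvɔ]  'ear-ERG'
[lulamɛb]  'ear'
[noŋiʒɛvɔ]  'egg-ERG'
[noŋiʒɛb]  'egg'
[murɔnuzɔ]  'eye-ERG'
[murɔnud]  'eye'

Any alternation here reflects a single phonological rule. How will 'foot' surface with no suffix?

[rirorɛg]

'night' shows [ɣ] ~ [g] at the end of the stem ([renɔʒuɣɔ] vs [renɔʒug]).
But 'fish' keeps [g] in both environments ([rɛŋanagɔ], [rɛŋanag]), so there is no rule changing /g/ to [ɣ] before the ERG suffix.
Therefore /ɣ/ is basic and [g] is derived by word-final hardening (voiced fricatives become stops word-finally).
The one attested form of 'foot', [rirorɛɣɔ], shows underlying /rirorɛɣ/. Applying the same rule word-finally gives [rirorɛg].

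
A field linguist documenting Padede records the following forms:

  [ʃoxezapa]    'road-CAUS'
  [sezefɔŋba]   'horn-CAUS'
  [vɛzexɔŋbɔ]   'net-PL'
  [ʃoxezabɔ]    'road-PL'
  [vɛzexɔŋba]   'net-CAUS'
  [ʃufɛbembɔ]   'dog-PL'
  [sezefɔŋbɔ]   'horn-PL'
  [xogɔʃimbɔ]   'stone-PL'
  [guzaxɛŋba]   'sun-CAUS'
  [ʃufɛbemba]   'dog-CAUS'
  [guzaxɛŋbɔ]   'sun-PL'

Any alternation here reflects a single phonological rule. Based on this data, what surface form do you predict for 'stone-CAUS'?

[xogɔʃimba]

The CAUS morpheme has two allomorphs, [-ba] and [-pa].
The PL suffix, which begins with [b], is invariant after every stem; so [b] is not altered by any rule here.
The CAUS suffix is therefore /-pa/ underlyingly, with post-nasal voicing: voiceless stops become voiced after a nasal.
After 'stone', which ends in a nasal, the suffix surfaces as [-ba], giving [xogɔʃimba].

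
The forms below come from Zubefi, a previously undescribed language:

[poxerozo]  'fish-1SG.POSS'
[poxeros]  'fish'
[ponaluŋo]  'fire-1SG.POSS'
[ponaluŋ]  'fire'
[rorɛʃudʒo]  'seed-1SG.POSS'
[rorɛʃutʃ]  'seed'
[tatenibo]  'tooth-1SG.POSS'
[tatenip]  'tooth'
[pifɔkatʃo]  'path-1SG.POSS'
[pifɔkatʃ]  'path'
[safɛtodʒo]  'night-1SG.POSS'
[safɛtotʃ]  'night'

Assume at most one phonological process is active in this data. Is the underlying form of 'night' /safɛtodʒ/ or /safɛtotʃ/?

'night' shows [dʒ] ~ [tʃ] at the end of the stem ([safɛtodʒo] vs [safɛtotʃ]).
But 'path' keeps [tʃ] in both environments ([pifɔkatʃo], [pifɔkatʃ]), so there is no rule changing /tʃ/ to [dʒ] before the 1SG.POSS suffix.
Therefore /dʒ/ is basic and [tʃ] is derived by word-final obstruent devoicing (voiced obstruents become voiceless word-finally).

/safɛtodʒ/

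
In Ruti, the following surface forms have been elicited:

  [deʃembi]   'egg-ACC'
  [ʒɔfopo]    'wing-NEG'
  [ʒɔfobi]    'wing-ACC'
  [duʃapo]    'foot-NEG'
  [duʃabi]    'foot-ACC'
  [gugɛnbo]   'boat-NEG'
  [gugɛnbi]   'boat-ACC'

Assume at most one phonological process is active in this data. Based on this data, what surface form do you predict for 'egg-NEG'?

[deʃembo]

The NEG morpheme has two allomorphs, [-bo] and [-po].
The ACC suffix, which begins with [b], is invariant after every stem; so [b] is not altered by any rule here.
The NEG suffix is therefore /-po/ underlyingly, with post-nasal voicing: voiceless stops become voiced after a nasal.
After 'egg', which ends in a nasal, the suffix surfaces as [-bo], giving [deʃembo].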